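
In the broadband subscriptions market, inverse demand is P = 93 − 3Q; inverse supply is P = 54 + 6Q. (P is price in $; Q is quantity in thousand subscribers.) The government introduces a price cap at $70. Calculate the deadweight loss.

Competitive equilibrium: 93 − 3Q = 54 + 6Q → Q* = 4.3333, P* = 80.
At the ceiling P = 70, quantity supplied = (70 − 54)/6 = 2.6667.
Willingness to pay at Q' = 2.6667: 93 − 3·2.6667 = 84.9999.
ΔQ = 4.3333 − 2.6667 = 1.6666; wedge = 84.9999 − 70 = 14.9999.
DWL = ½ × 1.6666 × 14.9999 = $12.50 thousand.

$12.50 thousand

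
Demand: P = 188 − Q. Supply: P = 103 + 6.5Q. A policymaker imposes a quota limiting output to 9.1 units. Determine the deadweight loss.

Competitive equilibrium: 188 − Q = 103 + 6.5Q → Q* = 11.3333, P* = 176.6667.
At Q = 9.1: demand price = 188 − 1·9.1 = 178.9; supply price = 103 + 6.5·9.1 = 162.15.
ΔQ = 11.3333 − 9.1 = 2.2333; wedge = 178.9 − 162.15 = 16.75.
DWL = ½ × 2.2333 × 16.75 = 18.70.

18.70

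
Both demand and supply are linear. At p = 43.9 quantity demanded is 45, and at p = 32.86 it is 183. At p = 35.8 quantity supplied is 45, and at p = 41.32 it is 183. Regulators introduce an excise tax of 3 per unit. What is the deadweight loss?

37.50

Demand slope = (32.86 − 43.9)/(183 − 45) = −0.08, so p = 47.5 − 0.08q.
Supply slope = (41.32 − 35.8)/(183 − 45) = 0.04, so p = 34 + 0.04q.
Competitive equilibrium: 47.5 − 0.08q = 34 + 0.04q → q* = 112.5, p* = 38.5.
With the tax, the buyer price exceeds the seller price by 3: (47.5 − 0.08q) − (34 + 0.04q) = 3 → q' = 87.5.
Δq = 112.5 − 87.5 = 25; the wedge equals the tax, 3.
DWL = ½ × 25 × 3 = 37.50.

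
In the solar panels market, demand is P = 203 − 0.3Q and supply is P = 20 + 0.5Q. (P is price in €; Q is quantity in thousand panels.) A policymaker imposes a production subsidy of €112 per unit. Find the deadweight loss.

Competitive equilibrium: 203 − 0.3Q = 20 + 0.5Q → Q* = 228.75, P* = 134.375.
The subsidy lowers effective supply by 112: P = 0.5Q − 92.
New quantity: 203 − 0.3Q = 0.5Q − 92 → Q' = 368.75.
Overproduction ΔQ = 368.75 − 228.75 = 140; wedge = subsidy = 112.
DWL = ½ × 140 × 112 = €7840 thousand.

€7840 thousand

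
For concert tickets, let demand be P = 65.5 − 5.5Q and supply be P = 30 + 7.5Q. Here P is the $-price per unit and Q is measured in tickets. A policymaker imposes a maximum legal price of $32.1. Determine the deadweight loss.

Competitive equilibrium: 65.5 − 5.5Q = 30 + 7.5Q → Q* = 2.7308, P* = 50.4808.
At the ceiling P = 32.1, quantity supplied = (32.1 − 30)/7.5 = 0.28.
Willingness to pay at Q' = 0.28: 65.5 − 5.5·0.28 = 63.96.
ΔQ = 2.7308 − 0.28 = 2.4508; wedge = 63.96 − 32.1 = 31.86.
Deadweight loss = ½ × 2.4508 × 31.86 = $39.04.

$39.04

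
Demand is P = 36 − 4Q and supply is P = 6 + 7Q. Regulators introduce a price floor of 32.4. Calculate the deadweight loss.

Competitive equilibrium: 36 − 4Q = 6 + 7Q → Q* = 2.7273, P* = 25.0909.
At the floor P = 32.4, quantity demanded = (36 − 32.4)/4 = 0.9.
Sellers' marginal cost at Q' = 0.9: 6 + 7·0.9 = 12.3.
ΔQ = 2.7273 − 0.9 = 1.8273; wedge = 32.4 − 12.3 = 20.1.
Welfare loss = ½ × 1.8273 × 20.1 = 18.36.

18.36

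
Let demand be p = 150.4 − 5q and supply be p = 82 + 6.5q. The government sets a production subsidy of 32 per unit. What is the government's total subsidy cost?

Competitive equilibrium: 150.4 − 5q = 82 + 6.5q → q* = 5.9478, p* = 120.6609.
The subsidy lowers effective supply by 32: p = 50 + 6.5q.
New quantity: 150.4 − 5q = 50 + 6.5q → q' = 8.7304.
Total subsidy cost = 32 × 8.7304 = 279.37.

279.37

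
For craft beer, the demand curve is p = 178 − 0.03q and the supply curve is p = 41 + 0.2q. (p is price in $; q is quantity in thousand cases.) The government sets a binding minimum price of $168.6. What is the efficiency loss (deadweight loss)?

$9165.95 thousand

Competitive equilibrium: 178 − 0.03q = 41 + 0.2q → q* = 595.6522, p* = 160.1304.
At the floor p = 168.6, quantity demanded = (178 − 168.6)/0.03 = 313.3333.
Sellers' marginal cost at q' = 313.3333: 41 + 0.2·313.3333 = 103.6667.
Δq = 595.6522 − 313.3333 = 282.3189; wedge = 168.6 − 103.6667 = 64.9333.
The triangle = ½ × 282.3189 × 64.9333 = $9165.95 thousand.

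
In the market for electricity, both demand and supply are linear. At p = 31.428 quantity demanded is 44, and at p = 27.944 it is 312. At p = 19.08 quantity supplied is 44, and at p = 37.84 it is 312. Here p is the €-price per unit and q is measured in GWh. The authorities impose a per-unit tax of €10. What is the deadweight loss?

Demand slope = (27.944 − 31.428)/(312 − 44) = −0.013, so p = 32 − 0.013q.
Supply slope = (37.84 − 19.08)/(312 − 44) = 0.07, so p = 16 + 0.07q.
Competitive equilibrium: 32 − 0.013q = 16 + 0.07q → q* = 192.7711, p* = 29.494.
With the tax, the buyer price exceeds the seller price by 10: (32 − 0.013q) − (16 + 0.07q) = 10 → q' = 72.2892.
Δq = 192.7711 − 72.2892 = 120.4819; the wedge equals the tax, 10.
Welfare loss = ½ × 120.4819 × 10 = €602.41.

€602.41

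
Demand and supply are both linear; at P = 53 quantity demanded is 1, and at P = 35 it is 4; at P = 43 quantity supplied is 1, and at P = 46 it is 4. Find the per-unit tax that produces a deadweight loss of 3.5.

Demand slope = (35 − 53)/(4 − 1) = −6, so P = 59 − 6Q.
Supply slope = (46 − 43)/(4 − 1) = 1, so P = 42 + Q.
Competitive equilibrium: 59 − 6Q = 42 + Q → Q* = 2.4286, P* = 44.4286.
A tax t gives ΔQ = t/7 and wedge t, so DWL = t²/14.
t²/14 = 3.5 → t² = 49 → t = 7.

7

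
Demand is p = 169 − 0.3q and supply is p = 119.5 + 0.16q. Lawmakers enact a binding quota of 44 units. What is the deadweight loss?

930.60

Competitive equilibrium: 169 − 0.3q = 119.5 + 0.16q → q* = 107.6087, p* = 136.7174.
At q = 44: demand price = 169 − 0.3·44 = 155.8; supply price = 119.5 + 0.16·44 = 126.54.
Δq = 107.6087 − 44 = 63.6087; wedge = 155.8 − 126.54 = 29.26.
DWL = ½ × 63.6087 × 29.26 = 930.60.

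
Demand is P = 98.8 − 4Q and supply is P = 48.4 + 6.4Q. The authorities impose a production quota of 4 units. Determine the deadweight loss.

Competitive equilibrium: 98.8 − 4Q = 48.4 + 6.4Q → Q* = 4.8462, P* = 79.4154.
At Q = 4: demand price = 98.8 − 4·4 = 82.8; supply price = 48.4 + 6.4·4 = 74.
ΔQ = 4.8462 − 4 = 0.8462; wedge = 82.8 − 74 = 8.8.
The triangle = ½ × 0.8462 × 8.8 = 3.72.

3.72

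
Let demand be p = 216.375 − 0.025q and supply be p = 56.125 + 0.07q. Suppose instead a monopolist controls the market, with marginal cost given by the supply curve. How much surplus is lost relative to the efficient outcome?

5866.24

Competitive equilibrium: 216.375 − 0.025q = 56.125 + 0.07q → q* = 1686.8421, p* = 174.2039.
Marginal revenue: MR = 216.375 − 0.05q. Set MR = MC: 216.375 − 0.05q = 56.125 + 0.07q → q_m = 1335.4167.
Price p_m = 216.375 − 0.025·1335.4167 = 182.9896; MC(q_m) = 56.125 + 0.07·1335.4167 = 149.6042.
Competitive q* = 1686.8421, so Δq = 351.4254; wedge = 182.9896 − 149.6042 = 33.3854.
DWL = ½ × 351.4254 × 33.3854 = 5866.24.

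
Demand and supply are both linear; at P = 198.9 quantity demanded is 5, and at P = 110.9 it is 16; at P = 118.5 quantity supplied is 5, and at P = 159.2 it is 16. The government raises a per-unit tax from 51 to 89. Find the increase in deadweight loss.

Demand slope = (110.9 − 198.9)/(16 − 5) = −8, so P = 238.9 − 8Q.
Supply slope = (159.2 − 118.5)/(16 − 5) = 3.7, so P = 100 + 3.7Q.
Competitive equilibrium: 238.9 − 8Q = 100 + 3.7Q → Q* = 11.8718, P* = 143.9256.
For a per-unit tax t: ΔQ = t/11.7, so DWL = ½·t·(t/11.7) = t²/23.4.
At t = 51: DWL = 111.154. At t = 89: DWL = 338.504.
Increase = 338.504 − 111.154 = 227.35.

227.35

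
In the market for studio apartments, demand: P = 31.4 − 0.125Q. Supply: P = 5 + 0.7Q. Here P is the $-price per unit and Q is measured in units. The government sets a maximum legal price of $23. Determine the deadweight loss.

Competitive equilibrium: 31.4 − 0.125Q = 5 + 0.7Q → Q* = 32, P* = 27.4.
At the ceiling P = 23, quantity supplied = (23 − 5)/0.7 = 25.7143.
Willingness to pay at Q' = 25.7143: 31.4 − 0.125·25.7143 = 28.1857.
ΔQ = 32 − 25.7143 = 6.2857; wedge = 28.1857 − 23 = 5.1857.
Welfare loss = ½ × 6.2857 × 5.1857 = $16.30.

$16.30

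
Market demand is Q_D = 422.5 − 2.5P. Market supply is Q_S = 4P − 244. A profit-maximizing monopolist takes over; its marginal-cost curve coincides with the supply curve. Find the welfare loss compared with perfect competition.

In inverse form: demand P = 169 − 0.4Q, supply P = 61 + 0.25Q.
Competitive equilibrium: 169 − 0.4Q = 61 + 0.25Q → Q* = 166.1538, P* = 102.5385.
Marginal revenue: MR = 169 − 0.8Q. Set MR = MC: 169 − 0.8Q = 61 + 0.25Q → Q_m = 102.8571.
Price P_m = 169 − 0.4·102.8571 = 127.8572; MC(Q_m) = 61 + 0.25·102.8571 = 86.7143.
Competitive Q* = 166.1538, so ΔQ = 63.2967; wedge = 127.8572 − 86.7143 = 41.1429.
The triangle = ½ × 63.2967 × 41.1429 = 1302.10.

1302.10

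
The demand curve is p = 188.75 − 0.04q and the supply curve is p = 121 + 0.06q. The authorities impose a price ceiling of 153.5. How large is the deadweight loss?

Competitive equilibrium: 188.75 − 0.04q = 121 + 0.06q → q* = 677.5, p* = 161.65.
At the ceiling p = 153.5, quantity supplied = (153.5 − 121)/0.06 = 541.6667.
Willingness to pay at q' = 541.6667: 188.75 − 0.04·541.6667 = 167.0833.
Δq = 677.5 − 541.6667 = 135.8333; wedge = 167.0833 − 153.5 = 13.5833.
Welfare loss = ½ × 135.8333 × 13.5833 = 922.53.

922.53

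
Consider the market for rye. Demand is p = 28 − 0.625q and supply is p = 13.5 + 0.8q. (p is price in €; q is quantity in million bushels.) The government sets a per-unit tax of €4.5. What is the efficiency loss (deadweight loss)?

€7.11 million

Competitive equilibrium: 28 − 0.625q = 13.5 + 0.8q → q* = 10.1754, p* = 21.6404.
With the tax, the buyer price exceeds the seller price by 4.5: (28 − 0.625q) − (13.5 + 0.8q) = 4.5 → q' = 7.0175.
Δq = 10.1754 − 7.0175 = 3.1579; the wedge equals the tax, 4.5.
Welfare loss = ½ × 3.1579 × 4.5 = €7.11 million.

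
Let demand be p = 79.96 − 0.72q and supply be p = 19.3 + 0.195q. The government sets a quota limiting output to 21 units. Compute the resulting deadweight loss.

938.63

Competitive equilibrium: 79.96 − 0.72q = 19.3 + 0.195q → q* = 66.2951, p* = 32.2275.
At q = 21: demand price = 79.96 − 0.72·21 = 64.84; supply price = 19.3 + 0.195·21 = 23.395.
Δq = 66.2951 − 21 = 45.2951; wedge = 64.84 − 23.395 = 41.445.
Deadweight loss = ½ × 45.2951 × 41.445 = 938.63.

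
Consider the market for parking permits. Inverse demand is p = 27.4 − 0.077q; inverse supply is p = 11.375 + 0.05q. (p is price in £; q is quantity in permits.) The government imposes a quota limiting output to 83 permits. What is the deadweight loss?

Competitive equilibrium: 27.4 − 0.077q = 11.375 + 0.05q → q* = 126.1811, p* = 17.6841.
At q = 83: demand price = 27.4 − 0.077·83 = 21.009; supply price = 11.375 + 0.05·83 = 15.525.
Δq = 126.1811 − 83 = 43.1811; wedge = 21.009 − 15.525 = 5.484.
DWL = ½ × 43.1811 × 5.484 = £118.40.

£118.40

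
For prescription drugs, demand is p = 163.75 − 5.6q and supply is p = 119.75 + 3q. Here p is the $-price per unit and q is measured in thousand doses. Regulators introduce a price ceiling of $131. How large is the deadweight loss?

Competitive equilibrium: 163.75 − 5.6q = 119.75 + 3q → q* = 5.1163, p* = 135.0988.
At the ceiling p = 131, quantity supplied = (131 − 119.75)/3 = 3.75.
Willingness to pay at q' = 3.75: 163.75 − 5.6·3.75 = 142.75.
Δq = 5.1163 − 3.75 = 1.3663; wedge = 142.75 − 131 = 11.75.
Deadweight loss = ½ × 1.3663 × 11.75 = $8.03 thousand.

$8.03 thousand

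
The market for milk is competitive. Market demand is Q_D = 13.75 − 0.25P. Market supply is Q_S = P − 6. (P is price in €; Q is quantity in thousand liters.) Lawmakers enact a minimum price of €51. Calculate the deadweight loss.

In inverse form: demand P = 55 − 4Q, supply P = 6 + Q.
Competitive equilibrium: 55 − 4Q = 6 + Q → Q* = 9.8, P* = 15.8.
At the floor P = 51, quantity demanded = (55 − 51)/4 = 1.
Sellers' marginal cost at Q' = 1: 6 + 1·1 = 7.
ΔQ = 9.8 − 1 = 8.8; wedge = 51 − 7 = 44.
DWL = ½ × 8.8 × 44 = €193.60 thousand.

€193.60 thousand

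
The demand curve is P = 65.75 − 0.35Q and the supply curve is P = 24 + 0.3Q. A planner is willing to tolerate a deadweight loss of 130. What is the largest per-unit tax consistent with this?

Competitive equilibrium: 65.75 − 0.35Q = 24 + 0.3Q → Q* = 64.2308, P* = 43.2692.
A tax t gives ΔQ = t/0.65 and wedge t, so DWL = t²/1.3.
t²/1.3 = 130 → t² = 169 → t = 13.

13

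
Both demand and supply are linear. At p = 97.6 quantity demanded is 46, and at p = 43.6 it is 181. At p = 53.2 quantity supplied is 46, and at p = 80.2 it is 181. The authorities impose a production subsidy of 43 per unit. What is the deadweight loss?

1540.83

Demand slope = (43.6 − 97.6)/(181 − 46) = −0.4, so p = 116 − 0.4q.
Supply slope = (80.2 − 53.2)/(181 − 46) = 0.2, so p = 44 + 0.2q.
Competitive equilibrium: 116 − 0.4q = 44 + 0.2q → q* = 120, p* = 68.
The subsidy lowers effective supply by 43: p = 1 + 0.2q.
New quantity: 116 − 0.4q = 1 + 0.2q → q' = 191.6667.
Overproduction Δq = 191.6667 − 120 = 71.6667; wedge = subsidy = 43.
DWL = ½ × 71.6667 × 43 = 1540.83.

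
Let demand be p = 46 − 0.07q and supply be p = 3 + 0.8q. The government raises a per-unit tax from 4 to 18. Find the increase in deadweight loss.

177.01

Competitive equilibrium: 46 − 0.07q = 3 + 0.8q → q* = 49.4253, p* = 42.5402.
For a per-unit tax t: Δq = t/0.87, so DWL = ½·t·(t/0.87) = t²/1.74.
At t = 4: DWL = 9.195. At t = 18: DWL = 186.207.
Increase = 186.207 − 9.195 = 177.01.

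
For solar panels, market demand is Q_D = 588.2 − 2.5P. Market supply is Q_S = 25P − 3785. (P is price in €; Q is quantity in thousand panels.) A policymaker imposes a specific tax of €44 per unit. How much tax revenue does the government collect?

In inverse form: demand P = 235.28 − 0.4Q, supply P = 151.4 + 0.04Q.
Competitive equilibrium: 235.28 − 0.4Q = 151.4 + 0.04Q → Q* = 190.6364, P* = 159.0255.
With the tax, the buyer price exceeds the seller price by 44: (235.28 − 0.4Q) − (151.4 + 0.04Q) = 44 → Q' = 90.6364.
Tax revenue = 44 × 90.6364 = €3988 thousand.

€3988 thousand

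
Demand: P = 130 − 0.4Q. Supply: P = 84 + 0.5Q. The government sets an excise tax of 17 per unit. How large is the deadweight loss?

160.56

Competitive equilibrium: 130 − 0.4Q = 84 + 0.5Q → Q* = 51.1111, P* = 109.5556.
With the tax, the buyer price exceeds the seller price by 17: (130 − 0.4Q) − (84 + 0.5Q) = 17 → Q' = 32.2222.
ΔQ = 51.1111 − 32.2222 = 18.8889; the wedge equals the tax, 17.
The triangle = ½ × 18.8889 × 17 = 160.56.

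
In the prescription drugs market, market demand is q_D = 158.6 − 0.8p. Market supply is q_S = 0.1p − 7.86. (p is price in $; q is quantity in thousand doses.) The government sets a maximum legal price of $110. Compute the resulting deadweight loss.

$316.03 thousand

In inverse form: demand p = 198.25 − 1.25q, supply p = 78.6 + 10q.
Competitive equilibrium: 198.25 − 1.25q = 78.6 + 10q → q* = 10.6356, p* = 184.9556.
At the ceiling p = 110, quantity supplied = (110 − 78.6)/10 = 3.14.
Willingness to pay at q' = 3.14: 198.25 − 1.25·3.14 = 194.325.
Δq = 10.6356 − 3.14 = 7.4956; wedge = 194.325 − 110 = 84.325.
Deadweight loss = ½ × 7.4956 × 84.325 = $316.03 thousand.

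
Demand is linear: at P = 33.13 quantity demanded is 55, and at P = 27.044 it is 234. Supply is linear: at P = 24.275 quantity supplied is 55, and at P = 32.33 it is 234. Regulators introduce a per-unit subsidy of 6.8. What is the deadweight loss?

Demand slope = (27.044 − 33.13)/(234 − 55) = −0.034, so P = 35 − 0.034Q.
Supply slope = (32.33 − 24.275)/(234 − 55) = 0.045, so P = 21.8 + 0.045Q.
Competitive equilibrium: 35 − 0.034Q = 21.8 + 0.045Q → Q* = 167.0886, P* = 29.319.
The subsidy lowers effective supply by 6.8: P = 15 + 0.045Q.
New quantity: 35 − 0.034Q = 15 + 0.045Q → Q' = 253.1646.
Overproduction ΔQ = 253.1646 − 167.0886 = 86.076; wedge = subsidy = 6.8.
Deadweight loss = ½ × 86.076 × 6.8 = 292.66.

292.66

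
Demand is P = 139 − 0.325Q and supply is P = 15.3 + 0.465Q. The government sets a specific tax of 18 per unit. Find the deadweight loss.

Competitive equilibrium: 139 − 0.325Q = 15.3 + 0.465Q → Q* = 156.5823, P* = 88.1108.
With the tax, the buyer price exceeds the seller price by 18: (139 − 0.325Q) − (15.3 + 0.465Q) = 18 → Q' = 133.7975.
ΔQ = 156.5823 − 133.7975 = 22.7848; the wedge equals the tax, 18.
Deadweight loss = ½ × 22.7848 × 18 = 205.06.

205.06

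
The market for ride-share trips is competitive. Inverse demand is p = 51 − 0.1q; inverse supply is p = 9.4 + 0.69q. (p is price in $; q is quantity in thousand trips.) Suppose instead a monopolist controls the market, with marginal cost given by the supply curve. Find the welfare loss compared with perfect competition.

$13.83 thousand

Competitive equilibrium: 51 − 0.1q = 9.4 + 0.69q → q* = 52.6582, p* = 45.7342.
Marginal revenue: MR = 51 − 0.2q. Set MR = MC: 51 − 0.2q = 9.4 + 0.69q → q_m = 46.7416.
Price p_m = 51 − 0.1·46.7416 = 46.3258; MC(q_m) = 9.4 + 0.69·46.7416 = 41.6517.
Competitive q* = 52.6582, so Δq = 5.9166; wedge = 46.3258 − 41.6517 = 4.6741.
Deadweight loss = ½ × 5.9166 × 4.6741 = $13.83 thousand.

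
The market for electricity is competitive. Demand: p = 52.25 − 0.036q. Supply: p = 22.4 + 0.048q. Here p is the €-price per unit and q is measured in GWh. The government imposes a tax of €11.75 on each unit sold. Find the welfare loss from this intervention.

€821.80

Competitive equilibrium: 52.25 − 0.036q = 22.4 + 0.048q → q* = 355.3571, p* = 39.4571.
With the tax, the buyer price exceeds the seller price by 11.75: (52.25 − 0.036q) − (22.4 + 0.048q) = 11.75 → q' = 215.4762.
Δq = 355.3571 − 215.4762 = 139.8809; the wedge equals the tax, 11.75.
DWL = ½ × 139.8809 × 11.75 = €821.80.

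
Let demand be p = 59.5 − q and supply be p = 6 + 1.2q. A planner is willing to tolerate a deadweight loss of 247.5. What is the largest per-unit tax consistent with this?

33

Competitive equilibrium: 59.5 − q = 6 + 1.2q → q* = 24.3182, p* = 35.1818.
A tax t gives Δq = t/2.2 and wedge t, so DWL = t²/4.4.
t²/4.4 = 247.5 → t² = 1089 → t = 33.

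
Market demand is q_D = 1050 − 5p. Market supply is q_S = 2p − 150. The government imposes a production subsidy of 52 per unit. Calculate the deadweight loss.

1931.43

In inverse form: demand p = 210 − 0.2q, supply p = 75 + 0.5q.
Competitive equilibrium: 210 − 0.2q = 75 + 0.5q → q* = 192.8571, p* = 171.4286.
The subsidy lowers effective supply by 52: p = 23 + 0.5q.
New quantity: 210 − 0.2q = 23 + 0.5q → q' = 267.1429.
Overproduction Δq = 267.1429 − 192.8571 = 74.2858; wedge = subsidy = 52.
Welfare loss = ½ × 74.2858 × 52 = 1931.43.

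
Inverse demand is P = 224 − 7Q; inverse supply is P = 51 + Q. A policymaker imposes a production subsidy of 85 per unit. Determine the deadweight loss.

Competitive equilibrium: 224 − 7Q = 51 + Q → Q* = 21.625, P* = 72.625.
The subsidy lowers effective supply by 85: P = Q − 34.
New quantity: 224 − 7Q = Q − 34 → Q' = 32.25.
Overproduction ΔQ = 32.25 − 21.625 = 10.625; wedge = subsidy = 85.
Deadweight loss = ½ × 10.625 × 85 = 451.56.

451.56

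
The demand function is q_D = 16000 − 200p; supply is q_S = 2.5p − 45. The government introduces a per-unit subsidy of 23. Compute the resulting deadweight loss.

In inverse form: demand p = 80 − 0.005q, supply p = 18 + 0.4q.
Competitive equilibrium: 80 − 0.005q = 18 + 0.4q → q* = 153.0864, p* = 79.2346.
The subsidy lowers effective supply by 23: p = 0.4q − 5.
New quantity: 80 − 0.005q = 0.4q − 5 → q' = 209.8765.
Overproduction Δq = 209.8765 − 153.0864 = 56.7901; wedge = subsidy = 23.
DWL = ½ × 56.7901 × 23 = 653.09.

653.09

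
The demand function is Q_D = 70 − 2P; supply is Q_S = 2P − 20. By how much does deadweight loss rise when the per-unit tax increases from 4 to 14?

In inverse form: demand P = 35 − 0.5Q, supply P = 10 + 0.5Q.
Competitive equilibrium: 35 − 0.5Q = 10 + 0.5Q → Q* = 25, P* = 22.5.
For a per-unit tax t: ΔQ = t/1, so DWL = ½·t·(t/1) = t²/2.
At t = 4: DWL = 8. At t = 14: DWL = 98.
Increase = 98 − 8 = 90.

90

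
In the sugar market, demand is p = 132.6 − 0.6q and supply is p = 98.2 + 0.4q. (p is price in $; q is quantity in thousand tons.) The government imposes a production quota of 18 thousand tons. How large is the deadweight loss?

$134.48 thousand

Competitive equilibrium: 132.6 − 0.6q = 98.2 + 0.4q → q* = 34.4, p* = 111.96.
At q = 18: demand price = 132.6 − 0.6·18 = 121.8; supply price = 98.2 + 0.4·18 = 105.4.
Δq = 34.4 − 18 = 16.4; wedge = 121.8 − 105.4 = 16.4.
Welfare loss = ½ × 16.4 × 16.4 = $134.48 thousand.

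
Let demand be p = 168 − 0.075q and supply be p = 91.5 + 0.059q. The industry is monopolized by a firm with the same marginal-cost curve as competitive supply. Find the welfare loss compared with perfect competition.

2812.02

Competitive equilibrium: 168 − 0.075q = 91.5 + 0.059q → q* = 570.89552, p* = 125.18284.
Marginal revenue: MR = 168 − 0.15q. Set MR = MC: 168 − 0.15q = 91.5 + 0.059q → q_m = 366.02871.
Price p_m = 168 − 0.075·366.02871 = 140.54785; MC(q_m) = 91.5 + 0.059·366.02871 = 113.09569.
Competitive q* = 570.89552, so Δq = 204.86681; wedge = 140.54785 − 113.09569 = 27.45216.
DWL = ½ × 204.86681 × 27.45216 = 2812.02.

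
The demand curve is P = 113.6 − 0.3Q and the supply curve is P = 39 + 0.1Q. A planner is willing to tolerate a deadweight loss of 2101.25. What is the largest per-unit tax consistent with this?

41

Competitive equilibrium: 113.6 − 0.3Q = 39 + 0.1Q → Q* = 186.5, P* = 57.65.
A tax t gives ΔQ = t/0.4 and wedge t, so DWL = t²/0.8.
t²/0.8 = 2101.25 → t² = 1681 → t = 41.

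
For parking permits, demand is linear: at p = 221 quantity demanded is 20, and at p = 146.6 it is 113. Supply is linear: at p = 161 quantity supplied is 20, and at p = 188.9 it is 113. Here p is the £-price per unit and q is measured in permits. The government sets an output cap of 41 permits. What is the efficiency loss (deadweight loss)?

Demand slope = (146.6 − 221)/(113 − 20) = −0.8, so p = 237 − 0.8q.
Supply slope = (188.9 − 161)/(113 − 20) = 0.3, so p = 155 + 0.3q.
Competitive equilibrium: 237 − 0.8q = 155 + 0.3q → q* = 74.5455, p* = 177.3636.
At q = 41: demand price = 237 − 0.8·41 = 204.2; supply price = 155 + 0.3·41 = 167.3.
Δq = 74.5455 − 41 = 33.5455; wedge = 204.2 − 167.3 = 36.9.
Welfare loss = ½ × 33.5455 × 36.9 = £618.91.

£618.91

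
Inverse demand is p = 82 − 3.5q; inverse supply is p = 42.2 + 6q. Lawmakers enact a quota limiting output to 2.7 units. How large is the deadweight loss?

10.54

Competitive equilibrium: 82 − 3.5q = 42.2 + 6q → q* = 4.1895, p* = 67.3368.
At q = 2.7: demand price = 82 − 3.5·2.7 = 72.55; supply price = 42.2 + 6·2.7 = 58.4.
Δq = 4.1895 − 2.7 = 1.4895; wedge = 72.55 − 58.4 = 14.15.
Welfare loss = ½ × 1.4895 × 14.15 = 10.54.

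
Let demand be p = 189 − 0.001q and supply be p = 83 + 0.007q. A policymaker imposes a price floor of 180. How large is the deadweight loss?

Competitive equilibrium: 189 − 0.001q = 83 + 0.007q → q* = 13250, p* = 175.75.
At the floor p = 180, quantity demanded = (189 − 180)/0.001 = 9000.
Sellers' marginal cost at q' = 9000: 83 + 0.007·9000 = 146.
Δq = 13250 − 9000 = 4250; wedge = 180 − 146 = 34.
The triangle = ½ × 4250 × 34 = 72250.

72250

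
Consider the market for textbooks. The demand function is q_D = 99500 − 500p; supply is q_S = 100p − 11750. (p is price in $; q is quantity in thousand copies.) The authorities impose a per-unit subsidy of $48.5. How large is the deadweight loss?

In inverse form: demand p = 199 − 0.002q, supply p = 117.5 + 0.01q.
Competitive equilibrium: 199 − 0.002q = 117.5 + 0.01q → q* = 6791.6667, p* = 185.4167.
The subsidy lowers effective supply by 48.5: p = 69 + 0.01q.
New quantity: 199 − 0.002q = 69 + 0.01q → q' = 10833.3333.
Overproduction Δq = 10833.3333 − 6791.6667 = 4041.6666; wedge = subsidy = 48.5.
Deadweight loss = ½ × 4041.6666 × 48.5 = $98010.42 thousand.

$98010.42 thousand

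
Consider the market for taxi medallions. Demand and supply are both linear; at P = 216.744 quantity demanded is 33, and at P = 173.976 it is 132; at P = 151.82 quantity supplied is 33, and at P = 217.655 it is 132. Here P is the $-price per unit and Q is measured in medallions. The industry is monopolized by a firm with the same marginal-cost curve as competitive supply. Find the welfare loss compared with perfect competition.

$372.08

Demand slope = (173.976 − 216.744)/(132 − 33) = −0.432, so P = 231 − 0.432Q.
Supply slope = (217.655 − 151.82)/(132 − 33) = 0.665, so P = 129.875 + 0.665Q.
Competitive equilibrium: 231 − 0.432Q = 129.875 + 0.665Q → Q* = 92.1832, P* = 191.1768.
Marginal revenue: MR = 231 − 0.864Q. Set MR = MC: 231 − 0.864Q = 129.875 + 0.665Q → Q_m = 66.138.
Price P_m = 231 − 0.432·66.138 = 202.4284; MC(Q_m) = 129.875 + 0.665·66.138 = 173.8568.
Competitive Q* = 92.1832, so ΔQ = 26.0452; wedge = 202.4284 − 173.8568 = 28.5716.
DWL = ½ × 26.0452 × 28.5716 = $372.08.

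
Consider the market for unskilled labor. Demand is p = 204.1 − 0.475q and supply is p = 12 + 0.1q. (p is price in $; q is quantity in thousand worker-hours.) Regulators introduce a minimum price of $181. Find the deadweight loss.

$23426.87 thousand

Competitive equilibrium: 204.1 − 0.475q = 12 + 0.1q → q* = 334.087, p* = 45.4087.
At the floor p = 181, quantity demanded = (204.1 − 181)/0.475 = 48.6316.
Sellers' marginal cost at q' = 48.6316: 12 + 0.1·48.6316 = 16.8632.
Δq = 334.087 − 48.6316 = 285.4554; wedge = 181 − 16.8632 = 164.1368.
The triangle = ½ × 285.4554 × 164.1368 = $23426.87 thousand.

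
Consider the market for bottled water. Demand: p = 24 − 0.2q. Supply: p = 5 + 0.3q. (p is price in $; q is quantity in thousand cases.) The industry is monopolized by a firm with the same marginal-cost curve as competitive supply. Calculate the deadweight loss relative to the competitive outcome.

$29.47 thousand

Competitive equilibrium: 24 − 0.2q = 5 + 0.3q → q* = 38, p* = 16.4.
Marginal revenue: MR = 24 − 0.4q. Set MR = MC: 24 − 0.4q = 5 + 0.3q → q_m = 27.1429.
Price p_m = 24 − 0.2·27.1429 = 18.5714; MC(q_m) = 5 + 0.3·27.1429 = 13.1429.
Competitive q* = 38, so Δq = 10.8571; wedge = 18.5714 − 13.1429 = 5.4285.
Deadweight loss = ½ × 10.8571 × 5.4285 = $29.47 thousand.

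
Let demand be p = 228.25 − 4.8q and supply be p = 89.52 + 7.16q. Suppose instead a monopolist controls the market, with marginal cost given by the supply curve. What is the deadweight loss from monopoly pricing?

Competitive equilibrium: 228.25 − 4.8q = 89.52 + 7.16q → q* = 11.5995, p* = 172.5724.
Marginal revenue: MR = 228.25 − 9.6q. Set MR = MC: 228.25 − 9.6q = 89.52 + 7.16q → q_m = 8.2774.
Price p_m = 228.25 − 4.8·8.2774 = 188.5185; MC(q_m) = 89.52 + 7.16·8.2774 = 148.7862.
Competitive q* = 11.5995, so Δq = 3.3221; wedge = 188.5185 − 148.7862 = 39.7323.
Deadweight loss = ½ × 3.3221 × 39.7323 = 66.

66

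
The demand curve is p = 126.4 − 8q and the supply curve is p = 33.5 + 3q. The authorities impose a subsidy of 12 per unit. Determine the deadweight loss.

Competitive equilibrium: 126.4 − 8q = 33.5 + 3q → q* = 8.4455, p* = 58.8364.
The subsidy lowers effective supply by 12: p = 21.5 + 3q.
New quantity: 126.4 − 8q = 21.5 + 3q → q' = 9.5364.
Overproduction Δq = 9.5364 − 8.4455 = 1.0909; wedge = subsidy = 12.
Deadweight loss = ½ × 1.0909 × 12 = 6.55.

6.55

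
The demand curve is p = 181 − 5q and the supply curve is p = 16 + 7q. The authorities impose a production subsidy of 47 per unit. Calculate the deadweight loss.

Competitive equilibrium: 181 − 5q = 16 + 7q → q* = 13.75, p* = 112.25.
The subsidy lowers effective supply by 47: p = 7q − 31.
New quantity: 181 − 5q = 7q − 31 → q' = 17.6667.
Overproduction Δq = 17.6667 − 13.75 = 3.9167; wedge = subsidy = 47.
DWL = ½ × 3.9167 × 47 = 92.04.

92.04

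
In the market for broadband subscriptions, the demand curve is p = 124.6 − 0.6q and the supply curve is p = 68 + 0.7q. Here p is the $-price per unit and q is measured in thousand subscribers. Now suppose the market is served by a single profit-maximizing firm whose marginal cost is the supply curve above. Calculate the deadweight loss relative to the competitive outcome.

$122.87 thousand

Competitive equilibrium: 124.6 − 0.6q = 68 + 0.7q → q* = 43.5385, p* = 98.4769.
Marginal revenue: MR = 124.6 − 1.2q. Set MR = MC: 124.6 − 1.2q = 68 + 0.7q → q_m = 29.7895.
Price p_m = 124.6 − 0.6·29.7895 = 106.7263; MC(q_m) = 68 + 0.7·29.7895 = 88.8527.
Competitive q* = 43.5385, so Δq = 13.749; wedge = 106.7263 − 88.8527 = 17.8736.
Deadweight loss = ½ × 13.749 × 17.8736 = $122.87 thousand.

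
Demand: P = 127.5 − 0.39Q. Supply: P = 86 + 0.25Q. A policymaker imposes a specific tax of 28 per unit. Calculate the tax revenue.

590.625

Competitive equilibrium: 127.5 − 0.39Q = 86 + 0.25Q → Q* = 64.84375, P* = 102.21094.
With the tax, the buyer price exceeds the seller price by 28: (127.5 − 0.39Q) − (86 + 0.25Q) = 28 → Q' = 21.09375.
Tax revenue = 28 × 21.09375 = 590.625.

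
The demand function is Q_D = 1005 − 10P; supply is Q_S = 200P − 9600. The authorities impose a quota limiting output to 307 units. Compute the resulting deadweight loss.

In inverse form: demand P = 100.5 − 0.1Q, supply P = 48 + 0.005Q.
Competitive equilibrium: 100.5 − 0.1Q = 48 + 0.005Q → Q* = 500, P* = 50.5.
At Q = 307: demand price = 100.5 − 0.1·307 = 69.8; supply price = 48 + 0.005·307 = 49.535.
ΔQ = 500 − 307 = 193; wedge = 69.8 − 49.535 = 20.265.
Deadweight loss = ½ × 193 × 20.265 = 1955.57.

1955.57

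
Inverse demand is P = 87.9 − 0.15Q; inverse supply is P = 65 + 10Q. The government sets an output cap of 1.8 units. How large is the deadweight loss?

1.06

Competitive equilibrium: 87.9 − 0.15Q = 65 + 10Q → Q* = 2.2562, P* = 87.5616.
At Q = 1.8: demand price = 87.9 − 0.15·1.8 = 87.63; supply price = 65 + 10·1.8 = 83.
ΔQ = 2.2562 − 1.8 = 0.4562; wedge = 87.63 − 83 = 4.63.
Deadweight loss = ½ × 0.4562 × 4.63 = 1.06.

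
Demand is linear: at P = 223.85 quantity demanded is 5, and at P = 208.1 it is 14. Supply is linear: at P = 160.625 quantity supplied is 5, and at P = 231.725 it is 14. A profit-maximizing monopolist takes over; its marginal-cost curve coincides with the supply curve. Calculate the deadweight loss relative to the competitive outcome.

15.17

Demand slope = (208.1 − 223.85)/(14 − 5) = −1.75, so P = 232.6 − 1.75Q.
Supply slope = (231.725 − 160.625)/(14 − 5) = 7.9, so P = 121.125 + 7.9Q.
Competitive equilibrium: 232.6 − 1.75Q = 121.125 + 7.9Q → Q* = 11.5518, P* = 212.3843.
Marginal revenue: MR = 232.6 − 3.5Q. Set MR = MC: 232.6 − 3.5Q = 121.125 + 7.9Q → Q_m = 9.7785.
Price P_m = 232.6 − 1.75·9.7785 = 215.4876; MC(Q_m) = 121.125 + 7.9·9.7785 = 198.3752.
Competitive Q* = 11.5518, so ΔQ = 1.7733; wedge = 215.4876 − 198.3752 = 17.1124.
The triangle = ½ × 1.7733 × 17.1124 = 15.17.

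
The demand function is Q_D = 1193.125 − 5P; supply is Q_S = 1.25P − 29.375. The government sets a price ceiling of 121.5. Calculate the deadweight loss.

4289.70

In inverse form: demand P = 238.625 − 0.2Q, supply P = 23.5 + 0.8Q.
Competitive equilibrium: 238.625 − 0.2Q = 23.5 + 0.8Q → Q* = 215.125, P* = 195.6.
At the ceiling P = 121.5, quantity supplied = (121.5 − 23.5)/0.8 = 122.5.
Willingness to pay at Q' = 122.5: 238.625 − 0.2·122.5 = 214.125.
ΔQ = 215.125 − 122.5 = 92.625; wedge = 214.125 − 121.5 = 92.625.
The triangle = ½ × 92.625 × 92.625 = 4289.70.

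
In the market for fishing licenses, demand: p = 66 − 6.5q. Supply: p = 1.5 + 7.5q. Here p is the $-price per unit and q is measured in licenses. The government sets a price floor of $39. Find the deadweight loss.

Competitive equilibrium: 66 − 6.5q = 1.5 + 7.5q → q* = 4.6071, p* = 36.0536.
At the floor p = 39, quantity demanded = (66 − 39)/6.5 = 4.1538.
Sellers' marginal cost at q' = 4.1538: 1.5 + 7.5·4.1538 = 32.6535.
Δq = 4.6071 − 4.1538 = 0.4533; wedge = 39 − 32.6535 = 6.3465.
Welfare loss = ½ × 0.4533 × 6.3465 = $1.44.

$1.44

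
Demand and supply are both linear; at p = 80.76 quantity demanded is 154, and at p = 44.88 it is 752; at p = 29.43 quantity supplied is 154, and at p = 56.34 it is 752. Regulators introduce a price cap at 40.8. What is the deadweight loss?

2928.76

Demand slope = (44.88 − 80.76)/(752 − 154) = −0.06, so p = 90 − 0.06q.
Supply slope = (56.34 − 29.43)/(752 − 154) = 0.045, so p = 22.5 + 0.045q.
Competitive equilibrium: 90 − 0.06q = 22.5 + 0.045q → q* = 642.8571, p* = 51.4286.
At the ceiling p = 40.8, quantity supplied = (40.8 − 22.5)/0.045 = 406.6667.
Willingness to pay at q' = 406.6667: 90 − 0.06·406.6667 = 65.6.
Δq = 642.8571 − 406.6667 = 236.1904; wedge = 65.6 − 40.8 = 24.8.
Deadweight loss = ½ × 236.1904 × 24.8 = 2928.76.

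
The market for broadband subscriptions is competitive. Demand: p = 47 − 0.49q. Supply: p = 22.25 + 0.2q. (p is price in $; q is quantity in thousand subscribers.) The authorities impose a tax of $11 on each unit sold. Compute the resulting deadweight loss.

Competitive equilibrium: 47 − 0.49q = 22.25 + 0.2q → q* = 35.8696, p* = 29.4239.
With the tax, the buyer price exceeds the seller price by 11: (47 − 0.49q) − (22.25 + 0.2q) = 11 → q' = 19.9275.
Δq = 35.8696 − 19.9275 = 15.9421; the wedge equals the tax, 11.
Deadweight loss = ½ × 15.9421 × 11 = $87.68 thousand.

$87.68 thousand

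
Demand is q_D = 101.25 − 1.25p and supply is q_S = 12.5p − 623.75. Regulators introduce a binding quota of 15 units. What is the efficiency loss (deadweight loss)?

182.05

In inverse form: demand p = 81 − 0.8q, supply p = 49.9 + 0.08q.
Competitive equilibrium: 81 − 0.8q = 49.9 + 0.08q → q* = 35.3409, p* = 52.7273.
At q = 15: demand price = 81 − 0.8·15 = 69; supply price = 49.9 + 0.08·15 = 51.1.
Δq = 35.3409 − 15 = 20.3409; wedge = 69 − 51.1 = 17.9.
The triangle = ½ × 20.3409 × 17.9 = 182.05.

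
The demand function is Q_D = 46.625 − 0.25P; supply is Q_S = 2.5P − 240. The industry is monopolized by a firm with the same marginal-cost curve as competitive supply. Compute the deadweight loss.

In inverse form: demand P = 186.5 − 4Q, supply P = 96 + 0.4Q.
Competitive equilibrium: 186.5 − 4Q = 96 + 0.4Q → Q* = 20.5682, P* = 104.2273.
Marginal revenue: MR = 186.5 − 8Q. Set MR = MC: 186.5 − 8Q = 96 + 0.4Q → Q_m = 10.7738.
Price P_m = 186.5 − 4·10.7738 = 143.4048; MC(Q_m) = 96 + 0.4·10.7738 = 100.3095.
Competitive Q* = 20.5682, so ΔQ = 9.7944; wedge = 143.4048 − 100.3095 = 43.0953.
Welfare loss = ½ × 9.7944 × 43.0953 = 211.05.

211.05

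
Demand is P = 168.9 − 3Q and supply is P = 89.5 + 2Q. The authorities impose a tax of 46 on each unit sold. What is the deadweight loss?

211.60

Competitive equilibrium: 168.9 − 3Q = 89.5 + 2Q → Q* = 15.88, P* = 121.26.
With the tax, the buyer price exceeds the seller price by 46: (168.9 − 3Q) − (89.5 + 2Q) = 46 → Q' = 6.68.
ΔQ = 15.88 − 6.68 = 9.2; the wedge equals the tax, 46.
DWL = ½ × 9.2 × 46 = 211.60.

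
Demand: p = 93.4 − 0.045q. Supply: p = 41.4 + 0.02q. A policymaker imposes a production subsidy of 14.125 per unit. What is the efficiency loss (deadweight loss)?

Competitive equilibrium: 93.4 − 0.045q = 41.4 + 0.02q → q* = 800, p* = 57.4.
The subsidy lowers effective supply by 14.125: p = 27.275 + 0.02q.
New quantity: 93.4 − 0.045q = 27.275 + 0.02q → q' = 1017.3077.
Overproduction Δq = 1017.3077 − 800 = 217.3077; wedge = subsidy = 14.125.
DWL = ½ × 217.3077 × 14.125 = 1534.74.

1534.74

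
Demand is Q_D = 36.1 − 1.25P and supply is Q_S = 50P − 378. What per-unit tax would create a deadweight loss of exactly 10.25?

4.1

In inverse form: demand P = 28.88 − 0.8Q, supply P = 7.56 + 0.02Q.
Competitive equilibrium: 28.88 − 0.8Q = 7.56 + 0.02Q → Q* = 26, P* = 8.08.
A tax t gives ΔQ = t/0.82 and wedge t, so DWL = t²/1.64.
t²/1.64 = 10.25 → t² = 16.81 → t = 4.1.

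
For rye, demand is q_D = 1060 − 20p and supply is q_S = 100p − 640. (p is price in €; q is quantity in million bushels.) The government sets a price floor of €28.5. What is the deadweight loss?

€2465.33 million

In inverse form: demand p = 53 − 0.05q, supply p = 6.4 + 0.01q.
Competitive equilibrium: 53 − 0.05q = 6.4 + 0.01q → q* = 776.6667, p* = 14.1667.
At the floor p = 28.5, quantity demanded = (53 − 28.5)/0.05 = 490.
Sellers' marginal cost at q' = 490: 6.4 + 0.01·490 = 11.3.
Δq = 776.6667 − 490 = 286.6667; wedge = 28.5 − 11.3 = 17.2.
Deadweight loss = ½ × 286.6667 × 17.2 = €2465.33 million.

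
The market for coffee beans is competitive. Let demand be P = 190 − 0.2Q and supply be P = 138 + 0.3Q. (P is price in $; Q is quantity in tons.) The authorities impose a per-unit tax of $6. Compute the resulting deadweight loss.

$36

Competitive equilibrium: 190 − 0.2Q = 138 + 0.3Q → Q* = 104, P* = 169.2.
With the tax, the buyer price exceeds the seller price by 6: (190 − 0.2Q) − (138 + 0.3Q) = 6 → Q' = 92.
ΔQ = 104 − 92 = 12; the wedge equals the tax, 6.
DWL = ½ × 12 × 6 = $36.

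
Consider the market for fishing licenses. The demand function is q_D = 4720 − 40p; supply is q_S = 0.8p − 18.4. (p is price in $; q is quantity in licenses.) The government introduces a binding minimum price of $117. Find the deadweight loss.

In inverse form: demand p = 118 − 0.025q, supply p = 23 + 1.25q.
Competitive equilibrium: 118 − 0.025q = 23 + 1.25q → q* = 74.5098, p* = 116.1373.
At the floor p = 117, quantity demanded = (118 − 117)/0.025 = 40.
Sellers' marginal cost at q' = 40: 23 + 1.25·40 = 73.
Δq = 74.5098 − 40 = 34.5098; wedge = 117 − 73 = 44.
Deadweight loss = ½ × 34.5098 × 44 = $759.22.

$759.22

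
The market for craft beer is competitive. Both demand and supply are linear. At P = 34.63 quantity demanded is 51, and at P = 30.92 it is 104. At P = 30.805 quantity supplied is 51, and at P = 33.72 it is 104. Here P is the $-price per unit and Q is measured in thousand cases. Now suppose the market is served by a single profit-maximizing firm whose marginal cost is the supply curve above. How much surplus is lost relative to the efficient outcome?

Demand slope = (30.92 − 34.63)/(104 − 51) = −0.07, so P = 38.2 − 0.07Q.
Supply slope = (33.72 − 30.805)/(104 − 51) = 0.055, so P = 28 + 0.055Q.
Competitive equilibrium: 38.2 − 0.07Q = 28 + 0.055Q → Q* = 81.6, P* = 32.488.
Marginal revenue: MR = 38.2 − 0.14Q. Set MR = MC: 38.2 − 0.14Q = 28 + 0.055Q → Q_m = 52.3077.
Price P_m = 38.2 − 0.07·52.3077 = 34.5385; MC(Q_m) = 28 + 0.055·52.3077 = 30.8769.
Competitive Q* = 81.6, so ΔQ = 29.2923; wedge = 34.5385 − 30.8769 = 3.6616.
Welfare loss = ½ × 29.2923 × 3.6616 = $53.63 thousand.

$53.63 thousand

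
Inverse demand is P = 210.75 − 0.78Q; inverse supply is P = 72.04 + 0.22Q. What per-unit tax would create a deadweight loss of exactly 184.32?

19.2

Competitive equilibrium: 210.75 − 0.78Q = 72.04 + 0.22Q → Q* = 138.71, P* = 102.5562.
A tax t gives ΔQ = t/1 and wedge t, so DWL = t²/2.
t²/2 = 184.32 → t² = 368.64 → t = 19.2.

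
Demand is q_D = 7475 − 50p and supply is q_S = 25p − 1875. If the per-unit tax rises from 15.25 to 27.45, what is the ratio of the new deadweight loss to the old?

In inverse form: demand p = 149.5 − 0.02q, supply p = 75 + 0.04q.
Competitive equilibrium: 149.5 − 0.02q = 75 + 0.04q → q* = 1241.6667, p* = 124.6667.
For a per-unit tax t: Δq = t/0.06, so DWL = ½·t·(t/0.06) = t²/0.12.
At t = 15.25: DWL = 1938.021. At t = 27.45: DWL = 6279.1875.
Ratio = (27.45/15.25)² = 3.24.

3.24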